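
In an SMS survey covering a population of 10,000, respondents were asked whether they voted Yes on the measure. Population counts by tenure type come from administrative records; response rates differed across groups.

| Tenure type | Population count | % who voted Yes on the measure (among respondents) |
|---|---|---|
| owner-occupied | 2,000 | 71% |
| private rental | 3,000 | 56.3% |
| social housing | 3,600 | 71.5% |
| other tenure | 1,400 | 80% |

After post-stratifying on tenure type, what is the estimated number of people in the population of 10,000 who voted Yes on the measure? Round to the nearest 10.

6,800

Each cell contributes its population count × the respondent rate:
  owner-occupied: 2,000 × 71% = 1420
  private rental: 3,000 × 56.3% = 1689
  social housing: 3,600 × 71.5% = 2574
  other tenure: 1,400 × 80% = 1120
Estimated total = 6803 → 6,800.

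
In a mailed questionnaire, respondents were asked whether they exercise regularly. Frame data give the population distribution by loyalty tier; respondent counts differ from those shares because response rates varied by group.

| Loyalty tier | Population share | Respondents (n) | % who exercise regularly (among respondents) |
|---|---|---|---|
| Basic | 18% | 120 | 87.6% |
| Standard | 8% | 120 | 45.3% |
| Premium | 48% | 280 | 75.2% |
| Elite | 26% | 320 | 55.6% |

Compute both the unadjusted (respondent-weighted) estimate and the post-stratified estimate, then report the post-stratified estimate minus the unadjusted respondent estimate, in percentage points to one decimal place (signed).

Without adjustment, the pooled respondent share is:
  (120/840)×87.6 + (120/840)×45.3 + (280/840)×75.2 + (320/840)×55.6 = 65.2333%
Reweighting by population loyalty tier shares:
  0.18×87.6 + 0.08×45.3 + 0.48×75.2 + 0.26×55.6 = 69.944%
Difference = 69.944 − 65.2333 = 4.7107 pp.

+4.7 percentage points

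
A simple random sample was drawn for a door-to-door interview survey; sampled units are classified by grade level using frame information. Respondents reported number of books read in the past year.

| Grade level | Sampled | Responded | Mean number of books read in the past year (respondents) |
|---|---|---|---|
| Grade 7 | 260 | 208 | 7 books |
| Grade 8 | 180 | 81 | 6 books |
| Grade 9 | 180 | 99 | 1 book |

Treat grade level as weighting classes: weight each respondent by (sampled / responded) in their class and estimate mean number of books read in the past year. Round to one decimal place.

5.0

Response rates by class: Grade 7 208/260 = 80%, Grade 8 81/180 = 45%, Grade 9 99/180 = 55%.
Weighting each respondent by the inverse class response rate inflates each class back to its sampled size, so the class weight is n_sampled:
  Grade 7: 260 × 7 = 1820
  Grade 8: 180 × 6 = 1080
  Grade 9: 180 × 1 = 180
Adjusted estimate = 3080 / 620 = 4.96774 → 5.0.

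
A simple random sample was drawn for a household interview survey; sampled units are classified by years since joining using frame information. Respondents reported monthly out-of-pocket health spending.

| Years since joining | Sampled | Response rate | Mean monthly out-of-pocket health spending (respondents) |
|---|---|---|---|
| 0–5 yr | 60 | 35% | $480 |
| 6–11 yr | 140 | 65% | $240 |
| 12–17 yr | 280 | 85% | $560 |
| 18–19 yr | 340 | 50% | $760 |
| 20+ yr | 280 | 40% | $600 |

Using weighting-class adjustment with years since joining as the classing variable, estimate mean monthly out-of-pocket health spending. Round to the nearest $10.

Each respondent's weight = sampled/responded in their class; summing within a class gives n_sampled, so:
  0–5 yr: 60 × 480 = 28,800
  6–11 yr: 140 × 240 = 33,600
  12–17 yr: 280 × 560 = 156,800
  18–19 yr: 340 × 760 = 258,400
  20+ yr: 280 × 600 = 168,000
Adjusted estimate = 645,600 / 1,100 = 586.909 → $590.

$590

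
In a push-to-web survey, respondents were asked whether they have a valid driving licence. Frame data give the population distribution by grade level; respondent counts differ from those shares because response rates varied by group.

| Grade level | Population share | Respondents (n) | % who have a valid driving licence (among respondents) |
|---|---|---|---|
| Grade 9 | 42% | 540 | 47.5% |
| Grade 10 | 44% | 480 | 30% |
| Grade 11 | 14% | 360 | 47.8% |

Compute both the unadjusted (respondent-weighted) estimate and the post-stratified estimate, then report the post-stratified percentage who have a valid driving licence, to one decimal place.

Naive respondent-only estimate (weights = respondent counts):
  (540/1380)×47.5 + (480/1380)×30 + (360/1380)×47.8 = 41.4913%
Reweighting by population grade level shares:
  0.42×47.5 + 0.44×30 + 0.14×47.8 = 39.842%

39.8%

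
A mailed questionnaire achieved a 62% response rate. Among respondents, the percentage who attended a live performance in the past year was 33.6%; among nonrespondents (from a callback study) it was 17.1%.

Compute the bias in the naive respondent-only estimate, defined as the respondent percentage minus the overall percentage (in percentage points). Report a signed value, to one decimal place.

Nonresponse fraction = 1 − 0.62 = 0.38.
Bias = (nonresponse fraction) × (respondent percentage − nonrespondent percentage)
     = 0.38 × (33.6 − 17.1) = 0.38 × 16.5 = 6.27.

+6.3 percentage points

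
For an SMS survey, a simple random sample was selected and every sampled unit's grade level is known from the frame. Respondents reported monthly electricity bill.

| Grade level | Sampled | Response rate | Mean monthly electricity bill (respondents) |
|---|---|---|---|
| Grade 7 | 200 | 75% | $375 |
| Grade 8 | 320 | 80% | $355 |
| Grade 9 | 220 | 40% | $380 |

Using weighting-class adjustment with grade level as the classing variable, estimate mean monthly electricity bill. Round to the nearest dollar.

Inverse-response-rate weighting restores each class to its sampled count, so class totals weight by n_sampled:
  Grade 7: 200 × 375 = 75,000
  Grade 8: 320 × 355 = 113,600
  Grade 9: 220 × 380 = 83,600
Adjusted estimate = 272,200 / 740 = 367.838 → $368.

$368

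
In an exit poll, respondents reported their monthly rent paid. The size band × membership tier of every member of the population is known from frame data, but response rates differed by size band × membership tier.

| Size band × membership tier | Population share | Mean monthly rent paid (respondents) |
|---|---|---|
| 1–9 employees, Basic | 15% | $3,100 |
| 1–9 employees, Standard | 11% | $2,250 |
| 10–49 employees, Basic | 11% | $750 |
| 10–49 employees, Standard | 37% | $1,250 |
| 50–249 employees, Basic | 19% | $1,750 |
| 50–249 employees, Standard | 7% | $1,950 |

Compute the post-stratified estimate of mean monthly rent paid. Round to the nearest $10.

Each cell contributes population-share × respondent value:
  1–9 employees, Basic: 0.15 × 3100 = 465
  1–9 employees, Standard: 0.11 × 2250 = 247.5
  10–49 employees, Basic: 0.11 × 750 = 82.5
  10–49 employees, Standard: 0.37 × 1250 = 462.5
  50–249 employees, Basic: 0.19 × 1750 = 332.5
  50–249 employees, Standard: 0.07 × 1950 = 136.5
Post-stratified estimate = 1726.5 → $1,730.

$1,730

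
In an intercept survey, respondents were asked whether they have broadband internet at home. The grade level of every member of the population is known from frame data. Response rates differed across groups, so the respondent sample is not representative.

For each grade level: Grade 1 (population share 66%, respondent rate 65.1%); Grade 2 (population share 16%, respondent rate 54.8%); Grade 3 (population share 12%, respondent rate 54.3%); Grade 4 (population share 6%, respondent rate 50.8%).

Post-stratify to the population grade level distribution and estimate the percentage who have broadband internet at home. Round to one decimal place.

Post-stratification weights by population share, not respondent share:
  Grade 1: 0.66 × 65.1 = 42.966
  Grade 2: 0.16 × 54.8 = 8.768
  Grade 3: 0.12 × 54.3 = 6.516
  Grade 4: 0.06 × 50.8 = 3.048
Post-stratified estimate = 61.298 → 61.3%.

61.3%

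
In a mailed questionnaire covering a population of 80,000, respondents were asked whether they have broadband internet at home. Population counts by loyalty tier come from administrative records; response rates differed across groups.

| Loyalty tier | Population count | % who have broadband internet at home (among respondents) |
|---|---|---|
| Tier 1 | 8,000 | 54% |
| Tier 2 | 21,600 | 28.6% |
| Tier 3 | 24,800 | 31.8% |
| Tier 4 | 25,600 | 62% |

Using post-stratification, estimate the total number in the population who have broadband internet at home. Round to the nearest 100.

34,300

Each cell contributes its population count × the respondent rate:
  Tier 1: 8,000 × 54% = 4320
  Tier 2: 21,600 × 28.6% = 6177.6
  Tier 3: 24,800 × 31.8% = 7886.4
  Tier 4: 25,600 × 62% = 15,872
Estimated total = 34,256 → 34,300.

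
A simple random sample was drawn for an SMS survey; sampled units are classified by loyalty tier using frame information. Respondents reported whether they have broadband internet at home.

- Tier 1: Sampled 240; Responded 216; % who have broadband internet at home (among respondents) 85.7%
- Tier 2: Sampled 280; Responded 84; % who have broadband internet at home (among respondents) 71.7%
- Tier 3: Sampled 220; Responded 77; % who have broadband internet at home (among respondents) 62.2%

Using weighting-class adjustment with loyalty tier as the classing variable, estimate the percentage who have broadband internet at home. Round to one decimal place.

Class response rates: Tier 1 216/240 = 90%, Tier 2 84/280 = 30%, Tier 3 77/220 = 35%.
Each respondent's weight = sampled/responded in their class; summing within a class gives n_sampled, so:
  Tier 1: 240 × 85.7 = 20,568
  Tier 2: 280 × 71.7 = 20,076
  Tier 3: 220 × 62.2 = 13,684
Adjusted estimate = 54,328 / 740 = 73.4162 → 73.4%.

73.4%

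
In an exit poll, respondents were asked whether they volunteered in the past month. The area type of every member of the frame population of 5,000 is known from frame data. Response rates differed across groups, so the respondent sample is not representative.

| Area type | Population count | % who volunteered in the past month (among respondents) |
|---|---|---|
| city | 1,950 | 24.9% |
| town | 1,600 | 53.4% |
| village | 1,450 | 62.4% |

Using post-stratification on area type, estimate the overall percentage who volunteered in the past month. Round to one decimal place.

44.9%

Post-stratification weights by population share, not respondent share:
  city: (1,950/5,000) × 24.9 = 9.711
  town: (1,600/5,000) × 53.4 = 17.088
  village: (1,450/5,000) × 62.4 = 18.096
Post-stratified estimate = 44.895 → 44.9%.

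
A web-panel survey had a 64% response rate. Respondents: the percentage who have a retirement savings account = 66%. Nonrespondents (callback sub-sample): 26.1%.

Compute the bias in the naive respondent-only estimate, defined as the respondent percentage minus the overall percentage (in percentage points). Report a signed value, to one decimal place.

+14.4 percentage points

Nonresponse fraction = 1 − 0.64 = 0.36.
Bias = (nonresponse fraction) × (respondent percentage − nonrespondent percentage)
     = 0.36 × (66 − 26.1) = 0.36 × 39.9 = 14.364.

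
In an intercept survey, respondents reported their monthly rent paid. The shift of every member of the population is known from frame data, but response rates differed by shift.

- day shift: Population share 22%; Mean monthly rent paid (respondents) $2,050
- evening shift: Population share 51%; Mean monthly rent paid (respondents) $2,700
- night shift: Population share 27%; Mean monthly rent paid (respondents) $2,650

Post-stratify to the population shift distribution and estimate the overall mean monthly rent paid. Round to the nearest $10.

Reweight to the known shift distribution:
  day shift: 0.22 × 2050 = 451
  evening shift: 0.51 × 2700 = 1377
  night shift: 0.27 × 2650 = 715.5
Post-stratified estimate = 2543.5 → $2,540.

$2,540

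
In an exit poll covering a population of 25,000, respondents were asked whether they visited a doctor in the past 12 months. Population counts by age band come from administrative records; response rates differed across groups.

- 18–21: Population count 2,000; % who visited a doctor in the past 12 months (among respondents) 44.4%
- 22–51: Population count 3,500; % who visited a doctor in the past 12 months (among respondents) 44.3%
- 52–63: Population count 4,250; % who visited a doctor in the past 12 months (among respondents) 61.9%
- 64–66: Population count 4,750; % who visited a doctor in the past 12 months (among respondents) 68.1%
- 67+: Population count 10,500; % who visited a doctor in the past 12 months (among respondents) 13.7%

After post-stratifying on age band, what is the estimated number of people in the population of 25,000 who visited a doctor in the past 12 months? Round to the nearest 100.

9,700

Each cell contributes its population count × the respondent rate:
  18–21: 2,000 × 44.4% = 888
  22–51: 3,500 × 44.3% = 1550.5
  52–63: 4,250 × 61.9% = 2630.75
  64–66: 4,750 × 68.1% = 3234.75
  67+: 10,500 × 13.7% = 1438.5
Estimated total = 9742.5 → 9,700.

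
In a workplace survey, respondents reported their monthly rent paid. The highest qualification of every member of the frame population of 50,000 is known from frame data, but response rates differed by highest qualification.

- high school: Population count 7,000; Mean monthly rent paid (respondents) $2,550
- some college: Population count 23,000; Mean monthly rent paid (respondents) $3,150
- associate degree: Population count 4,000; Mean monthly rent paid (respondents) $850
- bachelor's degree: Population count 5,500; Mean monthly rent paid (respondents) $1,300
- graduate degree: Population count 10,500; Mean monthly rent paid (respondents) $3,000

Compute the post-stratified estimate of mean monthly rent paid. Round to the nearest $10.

Weight each group's respondent value by its population share:
  high school: (7,000/50,000) × 2550 = 357
  some college: (23,000/50,000) × 3150 = 1449
  associate degree: (4,000/50,000) × 850 = 68
  bachelor's degree: (5,500/50,000) × 1300 = 143
  graduate degree: (10,500/50,000) × 3000 = 630
Post-stratified estimate = 2647 → $2,650.

$2,650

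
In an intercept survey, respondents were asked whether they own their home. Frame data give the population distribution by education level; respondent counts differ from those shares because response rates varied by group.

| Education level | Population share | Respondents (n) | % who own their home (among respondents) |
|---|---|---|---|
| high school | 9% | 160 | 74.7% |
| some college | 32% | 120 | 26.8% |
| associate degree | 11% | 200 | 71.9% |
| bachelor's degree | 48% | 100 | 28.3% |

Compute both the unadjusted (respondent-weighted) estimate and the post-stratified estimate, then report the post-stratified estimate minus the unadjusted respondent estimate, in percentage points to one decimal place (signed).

Naive respondent-only estimate (weights = respondent counts):
  (160/580)×74.7 + (120/580)×26.8 + (200/580)×71.9 + (100/580)×28.3 = 55.8241%
Post-stratifying to population shares instead:
  0.09×74.7 + 0.32×26.8 + 0.11×71.9 + 0.48×28.3 = 36.792%
Difference = 36.792 − 55.8241 = -19.0321 pp.

-19.0 percentage points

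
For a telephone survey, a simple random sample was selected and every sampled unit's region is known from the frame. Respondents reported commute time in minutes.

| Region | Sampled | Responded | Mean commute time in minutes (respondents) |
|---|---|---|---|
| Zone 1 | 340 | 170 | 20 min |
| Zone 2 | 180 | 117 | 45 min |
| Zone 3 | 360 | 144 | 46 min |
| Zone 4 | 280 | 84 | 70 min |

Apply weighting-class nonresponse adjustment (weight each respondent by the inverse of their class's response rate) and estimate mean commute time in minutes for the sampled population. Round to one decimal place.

44.0

Class response rates: Zone 1 170/340 = 50%, Zone 2 117/180 = 65%, Zone 3 144/360 = 40%, Zone 4 84/280 = 30%.
Weighting each respondent by the inverse class response rate inflates each class back to its sampled size, so the class weight is n_sampled:
  Zone 1: 340 × 20 = 6800
  Zone 2: 180 × 45 = 8100
  Zone 3: 360 × 46 = 16,560
  Zone 4: 280 × 70 = 19,600
Adjusted estimate = 51,060 / 1,160 = 44.0172 → 44.0.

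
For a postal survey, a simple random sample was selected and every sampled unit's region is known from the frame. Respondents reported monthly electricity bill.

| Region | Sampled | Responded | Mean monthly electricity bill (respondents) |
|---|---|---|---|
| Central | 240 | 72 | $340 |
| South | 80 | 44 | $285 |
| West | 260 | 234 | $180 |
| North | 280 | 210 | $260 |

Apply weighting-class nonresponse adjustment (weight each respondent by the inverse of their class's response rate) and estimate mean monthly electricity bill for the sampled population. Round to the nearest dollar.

$260

Class response rates: Central 72/240 = 30%, South 44/80 = 55%, West 234/260 = 90%, North 210/280 = 75%.
Weighting each respondent by the inverse class response rate inflates each class back to its sampled size, so the class weight is n_sampled:
  Central: 240 × 340 = 81,600
  South: 80 × 285 = 22,800
  West: 260 × 180 = 46,800
  North: 280 × 260 = 72,800
Adjusted estimate = 224,000 / 860 = 260.465 → $260.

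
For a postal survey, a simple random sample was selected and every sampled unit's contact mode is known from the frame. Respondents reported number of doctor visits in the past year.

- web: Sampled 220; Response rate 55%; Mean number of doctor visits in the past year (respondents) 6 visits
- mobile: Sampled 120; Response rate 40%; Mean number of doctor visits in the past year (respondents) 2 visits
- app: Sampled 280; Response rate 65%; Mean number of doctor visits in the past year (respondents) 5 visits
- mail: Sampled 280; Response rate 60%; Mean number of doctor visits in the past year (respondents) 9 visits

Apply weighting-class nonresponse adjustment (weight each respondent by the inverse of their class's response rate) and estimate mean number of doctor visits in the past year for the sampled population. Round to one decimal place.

Weighting each respondent by the inverse class response rate inflates each class back to its sampled size, so the class weight is n_sampled:
  web: 220 × 6 = 1320
  mobile: 120 × 2 = 240
  app: 280 × 5 = 1400
  mail: 280 × 9 = 2520
Adjusted estimate = 5480 / 900 = 6.08889 → 6.1.

6.1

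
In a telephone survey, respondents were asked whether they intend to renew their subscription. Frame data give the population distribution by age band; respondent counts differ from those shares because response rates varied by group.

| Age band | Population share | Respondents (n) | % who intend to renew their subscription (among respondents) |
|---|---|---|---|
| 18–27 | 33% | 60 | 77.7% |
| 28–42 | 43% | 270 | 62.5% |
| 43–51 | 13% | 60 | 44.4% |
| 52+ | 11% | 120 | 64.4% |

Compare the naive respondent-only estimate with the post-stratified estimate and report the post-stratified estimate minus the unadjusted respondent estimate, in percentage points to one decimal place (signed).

+2.8 percentage points

Without adjustment, the pooled respondent share is:
  (60/510)×77.7 + (270/510)×62.5 + (60/510)×44.4 + (120/510)×64.4 = 62.6059%
Post-stratifying to population shares instead:
  0.33×77.7 + 0.43×62.5 + 0.13×44.4 + 0.11×64.4 = 65.372%
Difference = 65.372 − 62.6059 = 2.7661 pp.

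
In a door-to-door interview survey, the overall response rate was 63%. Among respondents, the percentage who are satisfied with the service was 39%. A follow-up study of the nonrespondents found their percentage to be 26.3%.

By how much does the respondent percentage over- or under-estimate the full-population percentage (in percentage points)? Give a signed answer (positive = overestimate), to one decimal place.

+4.7 percentage points

Nonresponse fraction = 1 − 0.63 = 0.37.
Bias = (nonresponse fraction) × (respondent percentage − nonrespondent percentage)
     = 0.37 × (39 − 26.3) = 0.37 × 12.7 = 4.699.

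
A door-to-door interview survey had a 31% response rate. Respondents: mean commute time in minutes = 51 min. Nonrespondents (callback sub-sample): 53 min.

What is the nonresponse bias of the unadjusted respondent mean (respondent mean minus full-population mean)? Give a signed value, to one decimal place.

Nonresponse fraction = 1 − 0.31 = 0.69.
Bias = (nonresponse fraction) × (respondent mean − nonrespondent mean)
     = 0.69 × (51 − 53) = 0.69 × -2 = -1.38.

-1.4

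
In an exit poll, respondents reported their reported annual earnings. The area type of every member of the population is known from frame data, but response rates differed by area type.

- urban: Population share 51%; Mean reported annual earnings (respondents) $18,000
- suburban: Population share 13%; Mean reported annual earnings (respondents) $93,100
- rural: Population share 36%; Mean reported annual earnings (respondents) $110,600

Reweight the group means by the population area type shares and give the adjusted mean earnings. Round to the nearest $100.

$61,100

Each cell contributes population-share × respondent value:
  urban: 0.51 × 18,000 = 9180
  suburban: 0.13 × 93,100 = 12,103
  rural: 0.36 × 110,600 = 39,816
Post-stratified estimate = 61,099 → $61,100.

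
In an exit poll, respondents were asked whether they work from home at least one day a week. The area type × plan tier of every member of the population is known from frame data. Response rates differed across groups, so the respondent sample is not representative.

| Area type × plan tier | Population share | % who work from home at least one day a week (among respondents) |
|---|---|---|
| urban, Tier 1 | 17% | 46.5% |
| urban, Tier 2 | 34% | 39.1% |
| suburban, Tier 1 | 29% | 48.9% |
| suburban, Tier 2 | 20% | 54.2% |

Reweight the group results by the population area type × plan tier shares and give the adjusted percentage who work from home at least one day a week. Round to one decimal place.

Post-stratification weights by population share, not respondent share:
  urban, Tier 1: 0.17 × 46.5 = 7.905
  urban, Tier 2: 0.34 × 39.1 = 13.294
  suburban, Tier 1: 0.29 × 48.9 = 14.181
  suburban, Tier 2: 0.2 × 54.2 = 10.84
Post-stratified estimate = 46.22 → 46.2%.

46.2%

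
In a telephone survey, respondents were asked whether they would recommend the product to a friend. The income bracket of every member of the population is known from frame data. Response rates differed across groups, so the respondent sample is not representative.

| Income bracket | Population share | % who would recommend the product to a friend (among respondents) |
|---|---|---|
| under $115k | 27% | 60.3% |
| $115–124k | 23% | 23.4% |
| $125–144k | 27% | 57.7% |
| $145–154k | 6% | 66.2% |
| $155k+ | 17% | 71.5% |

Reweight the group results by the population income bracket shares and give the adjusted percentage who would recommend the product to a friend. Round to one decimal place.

53.4%

Post-stratification weights by population share, not respondent share:
  under $115k: 0.27 × 60.3 = 16.281
  $115–124k: 0.23 × 23.4 = 5.382
  $125–144k: 0.27 × 57.7 = 15.579
  $145–154k: 0.06 × 66.2 = 3.972
  $155k+: 0.17 × 71.5 = 12.155
Post-stratified estimate = 53.369 → 53.4%.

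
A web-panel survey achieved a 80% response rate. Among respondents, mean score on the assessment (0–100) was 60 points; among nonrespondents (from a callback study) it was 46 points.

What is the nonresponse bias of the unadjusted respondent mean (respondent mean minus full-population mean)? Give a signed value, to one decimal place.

+2.8

Nonresponse fraction = 1 − 0.8 = 0.2.
Bias = (nonresponse fraction) × (respondent mean − nonrespondent mean)
     = 0.2 × (60 − 46) = 0.2 × 14 = 2.8.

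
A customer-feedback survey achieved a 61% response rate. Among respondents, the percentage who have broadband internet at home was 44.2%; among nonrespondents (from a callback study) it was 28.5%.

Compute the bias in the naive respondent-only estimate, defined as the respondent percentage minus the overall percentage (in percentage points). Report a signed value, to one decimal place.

+6.1 percentage points

Nonresponse fraction = 1 − 0.61 = 0.39.
Bias = (nonresponse fraction) × (respondent percentage − nonrespondent percentage)
     = 0.39 × (44.2 − 28.5) = 0.39 × 15.7 = 6.123.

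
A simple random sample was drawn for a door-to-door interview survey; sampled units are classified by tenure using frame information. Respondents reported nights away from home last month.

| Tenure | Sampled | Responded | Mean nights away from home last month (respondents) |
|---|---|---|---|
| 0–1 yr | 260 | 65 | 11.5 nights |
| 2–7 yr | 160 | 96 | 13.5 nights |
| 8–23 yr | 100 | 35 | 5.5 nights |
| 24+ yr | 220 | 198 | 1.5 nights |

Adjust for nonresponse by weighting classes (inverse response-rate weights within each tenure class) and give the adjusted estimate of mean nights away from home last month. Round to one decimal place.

Response rates by class: 0–1 yr 65/260 = 25%, 2–7 yr 96/160 = 60%, 8–23 yr 35/100 = 35%, 24+ yr 198/220 = 90%.
Weighting each respondent by the inverse class response rate inflates each class back to its sampled size, so the class weight is n_sampled:
  0–1 yr: 260 × 11.5 = 2990
  2–7 yr: 160 × 13.5 = 2160
  8–23 yr: 100 × 5.5 = 550
  24+ yr: 220 × 1.5 = 330
Adjusted estimate = 6030 / 740 = 8.14865 → 8.1.

8.1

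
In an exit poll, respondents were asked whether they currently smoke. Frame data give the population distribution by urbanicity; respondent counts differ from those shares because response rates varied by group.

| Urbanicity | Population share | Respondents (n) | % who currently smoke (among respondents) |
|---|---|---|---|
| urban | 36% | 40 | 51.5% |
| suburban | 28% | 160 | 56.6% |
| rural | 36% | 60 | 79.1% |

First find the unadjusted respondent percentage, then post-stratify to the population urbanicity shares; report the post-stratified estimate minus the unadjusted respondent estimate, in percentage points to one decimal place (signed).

+1.9 percentage points

Unadjusted (pooled respondent) estimate weights by respondent counts:
  (40/260)×51.5 + (160/260)×56.6 + (60/260)×79.1 = 61.0077%
Post-stratified estimate weights by population shares:
  0.36×51.5 + 0.28×56.6 + 0.36×79.1 = 62.864%
Difference = 62.864 − 61.0077 = 1.8563 pp.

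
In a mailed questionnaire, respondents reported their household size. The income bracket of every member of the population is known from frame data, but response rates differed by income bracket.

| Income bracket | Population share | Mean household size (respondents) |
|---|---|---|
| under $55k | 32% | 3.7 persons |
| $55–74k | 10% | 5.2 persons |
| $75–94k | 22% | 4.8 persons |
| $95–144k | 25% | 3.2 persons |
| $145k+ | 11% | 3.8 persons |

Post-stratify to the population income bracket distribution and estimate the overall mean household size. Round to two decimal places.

3.98

Reweight to the known income bracket distribution:
  under $55k: 0.32 × 3.7 = 1.184
  $55–74k: 0.1 × 5.2 = 0.52
  $75–94k: 0.22 × 4.8 = 1.056
  $95–144k: 0.25 × 3.2 = 0.8
  $145k+: 0.11 × 3.8 = 0.418
Post-stratified estimate = 3.978 → 3.98.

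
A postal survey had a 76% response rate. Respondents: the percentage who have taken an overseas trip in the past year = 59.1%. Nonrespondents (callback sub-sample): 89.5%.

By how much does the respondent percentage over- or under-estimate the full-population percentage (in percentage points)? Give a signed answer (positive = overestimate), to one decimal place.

-7.3 percentage points

Nonresponse fraction = 1 − 0.76 = 0.24.
Bias = (nonresponse fraction) × (respondent percentage − nonrespondent percentage)
     = 0.24 × (59.1 − 89.5) = 0.24 × -30.4 = -7.296.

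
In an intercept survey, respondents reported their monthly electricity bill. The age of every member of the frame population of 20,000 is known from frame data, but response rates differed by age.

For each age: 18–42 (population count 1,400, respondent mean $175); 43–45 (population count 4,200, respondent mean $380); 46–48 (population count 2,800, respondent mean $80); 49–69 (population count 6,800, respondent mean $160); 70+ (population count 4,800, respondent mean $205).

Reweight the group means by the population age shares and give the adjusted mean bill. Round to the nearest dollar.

Each cell contributes population-share × respondent value:
  18–42: (1,400/20,000) × 175 = 12.25
  43–45: (4,200/20,000) × 380 = 79.8
  46–48: (2,800/20,000) × 80 = 11.2
  49–69: (6,800/20,000) × 160 = 54.4
  70+: (4,800/20,000) × 205 = 49.2
Post-stratified estimate = 206.85 → $207.

$207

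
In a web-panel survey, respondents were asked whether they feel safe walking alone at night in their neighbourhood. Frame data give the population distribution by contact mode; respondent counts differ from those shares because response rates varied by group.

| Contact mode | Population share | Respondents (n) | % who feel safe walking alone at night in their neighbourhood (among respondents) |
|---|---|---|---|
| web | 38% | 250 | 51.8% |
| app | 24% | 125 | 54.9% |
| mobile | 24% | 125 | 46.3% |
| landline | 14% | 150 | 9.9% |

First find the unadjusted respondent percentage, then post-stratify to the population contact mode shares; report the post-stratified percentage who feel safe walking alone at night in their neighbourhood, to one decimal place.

45.4%

Without adjustment, the pooled respondent share is:
  (250/650)×51.8 + (125/650)×54.9 + (125/650)×46.3 + (150/650)×9.9 = 41.6692%
Post-stratified estimate weights by population shares:
  0.38×51.8 + 0.24×54.9 + 0.24×46.3 + 0.14×9.9 = 45.358%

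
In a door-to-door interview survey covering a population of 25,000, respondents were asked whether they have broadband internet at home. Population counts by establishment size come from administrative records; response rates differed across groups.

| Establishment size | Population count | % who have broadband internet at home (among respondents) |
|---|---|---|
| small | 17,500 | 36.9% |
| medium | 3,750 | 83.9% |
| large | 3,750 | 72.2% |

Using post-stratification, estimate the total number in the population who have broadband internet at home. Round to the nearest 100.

Estimated count per cell = population count × respondent percentage:
  small: 17,500 × 36.9% = 6457.5
  medium: 3,750 × 83.9% = 3146.25
  large: 3,750 × 72.2% = 2707.5
Estimated total = 12311.2 → 12,300.

12,300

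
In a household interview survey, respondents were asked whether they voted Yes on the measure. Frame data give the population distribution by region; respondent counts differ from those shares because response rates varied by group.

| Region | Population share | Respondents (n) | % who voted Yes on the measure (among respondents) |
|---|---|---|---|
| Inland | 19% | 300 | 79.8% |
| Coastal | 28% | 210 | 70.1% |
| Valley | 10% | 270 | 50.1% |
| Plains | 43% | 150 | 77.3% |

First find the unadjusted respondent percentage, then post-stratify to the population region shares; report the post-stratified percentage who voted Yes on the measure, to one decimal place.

73.0%

Naive respondent-only estimate (weights = respondent counts):
  (300/930)×79.8 + (210/930)×70.1 + (270/930)×50.1 + (150/930)×77.3 = 68.5839%
Reweighting by population region shares:
  0.19×79.8 + 0.28×70.1 + 0.1×50.1 + 0.43×77.3 = 73.039%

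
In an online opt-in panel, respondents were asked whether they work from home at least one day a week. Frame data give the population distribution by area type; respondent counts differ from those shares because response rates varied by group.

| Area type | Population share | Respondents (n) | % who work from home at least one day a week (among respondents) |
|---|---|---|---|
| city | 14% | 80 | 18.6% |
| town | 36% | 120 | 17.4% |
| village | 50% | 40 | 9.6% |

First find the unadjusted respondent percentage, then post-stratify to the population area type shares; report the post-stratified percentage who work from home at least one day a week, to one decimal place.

13.7%

Naive respondent-only estimate (weights = respondent counts):
  (80/240)×18.6 + (120/240)×17.4 + (40/240)×9.6 = 16.5%
Post-stratifying to population shares instead:
  0.14×18.6 + 0.36×17.4 + 0.5×9.6 = 13.668%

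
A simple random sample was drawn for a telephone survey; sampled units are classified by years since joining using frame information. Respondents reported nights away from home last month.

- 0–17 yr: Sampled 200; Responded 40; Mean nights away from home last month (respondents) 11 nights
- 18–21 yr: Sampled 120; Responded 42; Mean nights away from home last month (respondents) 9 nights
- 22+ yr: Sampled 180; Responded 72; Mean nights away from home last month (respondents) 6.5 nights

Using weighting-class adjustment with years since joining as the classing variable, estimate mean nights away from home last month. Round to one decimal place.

8.9

Response rates by class: 0–17 yr 40/200 = 20%, 18–21 yr 42/120 = 35%, 22+ yr 72/180 = 40%.
Inverse-response-rate weighting restores each class to its sampled count, so class totals weight by n_sampled:
  0–17 yr: 200 × 11 = 2200
  18–21 yr: 120 × 9 = 1080
  22+ yr: 180 × 6.5 = 1170
Adjusted estimate = 4450 / 500 = 8.9 → 8.9.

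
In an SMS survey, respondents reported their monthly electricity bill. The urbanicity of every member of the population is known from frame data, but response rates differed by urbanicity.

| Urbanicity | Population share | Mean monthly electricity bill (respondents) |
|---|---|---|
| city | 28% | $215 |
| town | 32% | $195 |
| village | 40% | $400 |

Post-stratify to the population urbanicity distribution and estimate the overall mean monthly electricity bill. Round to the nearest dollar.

Weight each group's respondent value by its population share:
  city: 0.28 × 215 = 60.2
  town: 0.32 × 195 = 62.4
  village: 0.4 × 400 = 160
Post-stratified estimate = 282.6 → $283.

$283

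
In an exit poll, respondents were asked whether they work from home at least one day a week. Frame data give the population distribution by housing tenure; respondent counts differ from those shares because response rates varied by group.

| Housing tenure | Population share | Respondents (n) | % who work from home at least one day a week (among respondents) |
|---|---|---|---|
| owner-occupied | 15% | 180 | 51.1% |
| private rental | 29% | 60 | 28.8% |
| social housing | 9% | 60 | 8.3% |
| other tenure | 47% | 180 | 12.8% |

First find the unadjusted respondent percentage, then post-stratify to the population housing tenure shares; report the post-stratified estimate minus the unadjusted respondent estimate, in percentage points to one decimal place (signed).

-5.8 percentage points

Without adjustment, the pooled respondent share is:
  (180/480)×51.1 + (60/480)×28.8 + (60/480)×8.3 + (180/480)×12.8 = 28.6%
Post-stratified estimate weights by population shares:
  0.15×51.1 + 0.29×28.8 + 0.09×8.3 + 0.47×12.8 = 22.78%
Difference = 22.78 − 28.6 = -5.82 pp.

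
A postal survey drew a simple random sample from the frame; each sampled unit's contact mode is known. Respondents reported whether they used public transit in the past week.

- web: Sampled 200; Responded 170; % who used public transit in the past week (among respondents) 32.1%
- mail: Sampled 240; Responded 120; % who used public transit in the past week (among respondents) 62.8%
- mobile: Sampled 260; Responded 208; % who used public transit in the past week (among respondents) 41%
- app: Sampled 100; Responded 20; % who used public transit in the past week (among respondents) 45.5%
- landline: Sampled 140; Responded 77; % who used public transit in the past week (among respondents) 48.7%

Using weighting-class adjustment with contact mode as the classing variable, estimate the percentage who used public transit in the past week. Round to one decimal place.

Class response rates: web 170/200 = 85%, mail 120/240 = 50%, mobile 208/260 = 80%, app 20/100 = 20%, landline 77/140 = 55%.
Inverse-response-rate weighting restores each class to its sampled count, so class totals weight by n_sampled:
  web: 200 × 32.1 = 6420
  mail: 240 × 62.8 = 15,072
  mobile: 260 × 41 = 10,660
  app: 100 × 45.5 = 4550
  landline: 140 × 48.7 = 6818
Adjusted estimate = 43,520 / 940 = 46.2979 → 46.3%.

46.3%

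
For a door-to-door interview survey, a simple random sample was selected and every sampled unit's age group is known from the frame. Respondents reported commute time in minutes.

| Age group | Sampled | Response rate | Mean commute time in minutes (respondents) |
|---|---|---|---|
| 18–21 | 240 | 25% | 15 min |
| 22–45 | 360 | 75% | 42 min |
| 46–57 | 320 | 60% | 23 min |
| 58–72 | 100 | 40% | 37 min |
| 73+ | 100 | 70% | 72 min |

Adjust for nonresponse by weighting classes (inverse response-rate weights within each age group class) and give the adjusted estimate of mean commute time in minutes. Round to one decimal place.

33.0

With weight = n_sampled/n_responded per class, the weighted class total is n_sampled:
  18–21: 240 × 15 = 3600
  22–45: 360 × 42 = 15,120
  46–57: 320 × 23 = 7360
  58–72: 100 × 37 = 3700
  73+: 100 × 72 = 7200
Adjusted estimate = 36,980 / 1,120 = 33.0179 → 33.0.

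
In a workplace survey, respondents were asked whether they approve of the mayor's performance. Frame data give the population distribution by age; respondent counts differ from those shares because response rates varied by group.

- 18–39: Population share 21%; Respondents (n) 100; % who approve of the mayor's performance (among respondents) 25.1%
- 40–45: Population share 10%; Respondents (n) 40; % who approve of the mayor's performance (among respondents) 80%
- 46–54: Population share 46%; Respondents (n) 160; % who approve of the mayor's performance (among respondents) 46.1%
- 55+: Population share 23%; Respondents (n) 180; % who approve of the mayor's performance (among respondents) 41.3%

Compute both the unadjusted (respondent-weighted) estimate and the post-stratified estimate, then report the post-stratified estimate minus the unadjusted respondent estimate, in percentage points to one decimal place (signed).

+1.2 percentage points

Unadjusted (pooled respondent) estimate weights by respondent counts:
  (100/480)×25.1 + (40/480)×80 + (160/480)×46.1 + (180/480)×41.3 = 42.75%
Post-stratifying to population shares instead:
  0.21×25.1 + 0.1×80 + 0.46×46.1 + 0.23×41.3 = 43.976%
Difference = 43.976 − 42.75 = 1.226 pp.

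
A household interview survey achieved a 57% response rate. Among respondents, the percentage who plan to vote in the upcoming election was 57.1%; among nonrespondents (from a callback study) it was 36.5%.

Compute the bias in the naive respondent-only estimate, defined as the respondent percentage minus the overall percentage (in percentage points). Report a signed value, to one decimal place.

Nonresponse fraction = 1 − 0.57 = 0.43.
Bias = (nonresponse fraction) × (respondent percentage − nonrespondent percentage)
     = 0.43 × (57.1 − 36.5) = 0.43 × 20.6 = 8.858.

+8.9 percentage points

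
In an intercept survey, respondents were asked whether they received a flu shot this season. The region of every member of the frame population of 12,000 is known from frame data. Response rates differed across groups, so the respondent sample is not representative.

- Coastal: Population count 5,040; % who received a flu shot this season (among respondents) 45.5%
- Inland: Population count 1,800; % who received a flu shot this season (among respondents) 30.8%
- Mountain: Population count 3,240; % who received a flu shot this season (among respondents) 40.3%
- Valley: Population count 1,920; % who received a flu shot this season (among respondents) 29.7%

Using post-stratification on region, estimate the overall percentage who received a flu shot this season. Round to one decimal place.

Weight each group's respondent value by its population share:
  Coastal: (5,040/12,000) × 45.5 = 19.11
  Inland: (1,800/12,000) × 30.8 = 4.62
  Mountain: (3,240/12,000) × 40.3 = 10.881
  Valley: (1,920/12,000) × 29.7 = 4.752
Post-stratified estimate = 39.363 → 39.4%.

39.4%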